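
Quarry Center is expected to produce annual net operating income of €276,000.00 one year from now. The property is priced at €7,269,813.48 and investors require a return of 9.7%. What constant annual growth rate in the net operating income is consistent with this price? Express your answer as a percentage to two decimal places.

P = D₁/(r−g) ⇒ g = r − D₁/P = 0.097 − €276,000.00/€7,269,813.48 = 0.059035

5.90%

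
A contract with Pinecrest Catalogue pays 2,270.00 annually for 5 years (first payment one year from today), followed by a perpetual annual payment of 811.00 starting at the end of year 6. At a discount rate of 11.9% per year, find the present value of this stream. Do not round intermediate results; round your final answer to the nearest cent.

PV of 5-year annuity: 2,270.00 × [1 − (1+0.119)^−5] / 0.119 = 8203.15411
Perpetuity value at year 5: 811.00 / 0.119 = 6815.12605
PV of perpetuity: 6815.12605 / (1+0.119)^5 = 3884.39566
Total PV = 8203.15411 + 3884.39566 = 12087.54977

12087.55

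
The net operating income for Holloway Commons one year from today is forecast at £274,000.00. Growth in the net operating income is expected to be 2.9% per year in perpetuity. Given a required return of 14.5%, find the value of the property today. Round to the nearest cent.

Growing perpetuity: P = D₁ / (r − g) = £274,000.0000 / (0.145 − 0.029) = £2,362,068.97

£2362068.97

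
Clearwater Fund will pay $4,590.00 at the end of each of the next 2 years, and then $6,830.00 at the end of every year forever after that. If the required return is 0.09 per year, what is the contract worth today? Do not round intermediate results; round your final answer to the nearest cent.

PV of 2-year annuity: $4,590.00 × [1 − (1+0.09)^−2] / 0.09 = 8074.32034
Perpetuity value at year 2: $6,830.00 / 0.09 = 75888.88889
PV of perpetuity: 75888.88889 / (1+0.09)^2 = 63874.15949
Total PV = 8074.32034 + 63874.15949 = 71948.47983

$71948.48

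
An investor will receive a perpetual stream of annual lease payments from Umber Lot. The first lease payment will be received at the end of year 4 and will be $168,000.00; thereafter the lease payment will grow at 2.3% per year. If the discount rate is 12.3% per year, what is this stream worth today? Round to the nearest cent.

$1186233.03

Value at end of year 3: C₁ / (r − g) = $168,000.00 / (0.123 − 0.023) = $1,680,000.0000
Discount to today: PV = $1,680,000.0000 / (1 + 0.123)^3 = $1,680,000.0000 / 1.416248 = $1,186,233.03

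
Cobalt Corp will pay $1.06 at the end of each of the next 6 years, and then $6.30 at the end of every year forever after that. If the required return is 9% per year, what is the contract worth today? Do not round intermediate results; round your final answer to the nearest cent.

$46.49

PV of 6-year annuity: $1.06 × [1 − (1+0.09)^−6] / 0.09 = 4.75507
Perpetuity value at year 6: $6.30 / 0.09 = 70.00000
PV of perpetuity: 70.00000 / (1+0.09)^6 = 41.73871
Total PV = 4.75507 + 41.73871 = 46.49379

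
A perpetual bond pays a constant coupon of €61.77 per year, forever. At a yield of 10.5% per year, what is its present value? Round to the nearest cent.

Level perpetuity: PV = C / r = €61.77 / 0.105 = €588.29

€588.29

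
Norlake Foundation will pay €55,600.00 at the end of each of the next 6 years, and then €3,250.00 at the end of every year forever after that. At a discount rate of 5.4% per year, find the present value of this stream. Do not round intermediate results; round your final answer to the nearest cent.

PV of 6-year annuity: €55,600.00 × [1 − (1+0.054)^−6] / 0.054 = 278634.07464
Perpetuity value at year 6: €3,250.00 / 0.054 = 60185.18519
PV of perpetuity: 60185.18519 / (1+0.054)^6 = 43898.12147
Total PV = 278634.07464 + 43898.12147 = 322532.19611

€322532.20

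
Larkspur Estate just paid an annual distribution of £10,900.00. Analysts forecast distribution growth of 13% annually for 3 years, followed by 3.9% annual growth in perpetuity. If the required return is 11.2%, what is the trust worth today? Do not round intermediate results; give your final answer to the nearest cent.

D_1 = 12317.00000
D_2 = 13918.21000
D_3 = 15727.57730
Terminal value at year 3: TV = D_3×(1+g_2)/(r−g_2) = 16340.95281/0.073 = 223848.66869
P_0 = D_1/(1+r)^1 + D_2/(1+r)^2 + D_3/(1+r)^3 + TV/(1+r)^3
    = 11076.43885 + 11255.73372 + 11437.93085 + 162794.65965 = 196564.76307

£196564.76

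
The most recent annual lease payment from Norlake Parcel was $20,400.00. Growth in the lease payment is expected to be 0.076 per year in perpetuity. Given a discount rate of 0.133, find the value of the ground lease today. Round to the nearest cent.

D₁ = D₀ × (1 + g) = $20,400.00 × 1.076 = $21,950.4000
Growing perpetuity: P = D₁ / (r − g) = $21,950.4000 / (0.133 − 0.076) = $385,094.74

$385094.74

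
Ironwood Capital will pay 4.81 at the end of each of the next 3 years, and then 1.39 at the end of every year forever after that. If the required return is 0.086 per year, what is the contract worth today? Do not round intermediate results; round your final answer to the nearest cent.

PV of 3-year annuity: 4.81 × [1 − (1+0.086)^−3] / 0.086 = 12.26285
Perpetuity value at year 3: 1.39 / 0.086 = 16.16279
PV of perpetuity: 16.16279 / (1+0.086)^3 = 12.61906
Total PV = 12.26285 + 12.61906 = 24.88191

24.88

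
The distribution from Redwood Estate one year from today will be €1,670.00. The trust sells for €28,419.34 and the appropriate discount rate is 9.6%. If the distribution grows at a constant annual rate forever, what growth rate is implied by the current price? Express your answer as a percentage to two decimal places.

P = D₁/(r−g) ⇒ g = r − D₁/P = 0.096 − €1,670.00/€28,419.34 = 0.037237

3.72%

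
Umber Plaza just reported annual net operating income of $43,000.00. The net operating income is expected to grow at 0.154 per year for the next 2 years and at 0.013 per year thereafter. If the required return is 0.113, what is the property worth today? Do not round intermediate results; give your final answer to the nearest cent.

$559083.45

D_1 = 49622.00000
D_2 = 57263.78800
Terminal value at year 2: TV = D_2×(1+g_2)/(r−g_2) = 58008.21724/0.1 = 580082.17244
P_0 = D_1/(1+r)^1 + D_2/(1+r)^2 + TV/(1+r)^2
    = 44584.00719 + 46226.36504 + 468273.07790 = 559083.45013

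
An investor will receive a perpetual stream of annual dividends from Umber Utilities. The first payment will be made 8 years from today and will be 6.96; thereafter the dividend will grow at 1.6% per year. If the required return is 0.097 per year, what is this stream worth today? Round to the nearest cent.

44.94

Value at end of year 7: C₁ / (r − g) = 6.96 / (0.097 − 0.016) = 85.9259
Discount to today: PV = 85.9259 / (1 + 0.097)^7 = 85.9259 / 1.911817 = 44.94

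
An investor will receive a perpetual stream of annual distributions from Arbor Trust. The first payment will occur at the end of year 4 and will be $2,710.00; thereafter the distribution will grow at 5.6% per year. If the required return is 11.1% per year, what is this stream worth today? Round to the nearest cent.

$35930.60

Value at end of year 3: C₁ / (r − g) = $2,710.00 / (0.111 − 0.056) = $49,272.7273
Discount to today: PV = $49,272.7273 / (1 + 0.111)^3 = $49,272.7273 / 1.371331 = $35,930.60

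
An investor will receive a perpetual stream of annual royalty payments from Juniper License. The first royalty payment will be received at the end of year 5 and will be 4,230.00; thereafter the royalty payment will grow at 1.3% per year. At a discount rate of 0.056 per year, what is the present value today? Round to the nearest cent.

79107.24

Value at end of year 4: C₁ / (r − g) = 4,230.00 / (0.056 − 0.013) = 98,372.0930
Discount to today: PV = 98,372.0930 / (1 + 0.056)^4 = 98,372.0930 / 1.243528 = 79,107.24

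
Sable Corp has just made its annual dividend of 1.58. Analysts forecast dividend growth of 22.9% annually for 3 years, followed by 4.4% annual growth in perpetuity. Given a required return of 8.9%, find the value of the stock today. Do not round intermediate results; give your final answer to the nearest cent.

58.76

D_1 = 1.94182
D_2 = 2.38650
D_3 = 2.93300
Terminal value at year 3: TV = D_3×(1+g_2)/(r−g_2) = 3.06206/0.045 = 68.04571
P_0 = D_1/(1+r)^1 + D_2/(1+r)^2 + D_3/(1+r)^3 + TV/(1+r)^3
    = 1.78312 + 2.01236 + 2.27106 + 52.68865 = 58.75519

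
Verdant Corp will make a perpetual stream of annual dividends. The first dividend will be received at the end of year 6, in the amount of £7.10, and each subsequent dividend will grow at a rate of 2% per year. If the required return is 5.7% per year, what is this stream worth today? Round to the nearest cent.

£145.44

Value at end of year 5: C₁ / (r − g) = £7.10 / (0.057 − 0.02) = £191.8919
Discount to today: PV = £191.8919 / (1 + 0.057)^5 = £191.8919 / 1.319395 = £145.44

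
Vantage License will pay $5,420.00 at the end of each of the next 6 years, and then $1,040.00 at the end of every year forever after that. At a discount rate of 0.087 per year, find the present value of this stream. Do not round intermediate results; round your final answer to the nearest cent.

$31779.34

PV of 6-year annuity: $5,420.00 × [1 − (1+0.087)^−6] / 0.087 = 24532.69573
Perpetuity value at year 6: $1,040.00 / 0.087 = 11954.02299
PV of perpetuity: 11954.02299 / (1+0.087)^6 = 7246.64226
Total PV = 24532.69573 + 7246.64226 = 31779.33799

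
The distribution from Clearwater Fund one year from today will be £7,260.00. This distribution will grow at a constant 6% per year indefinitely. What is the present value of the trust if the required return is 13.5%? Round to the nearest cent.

Growing perpetuity: P = D₁ / (r − g) = £7,260.0000 / (0.135 − 0.06) = £96,800.00

£96800.00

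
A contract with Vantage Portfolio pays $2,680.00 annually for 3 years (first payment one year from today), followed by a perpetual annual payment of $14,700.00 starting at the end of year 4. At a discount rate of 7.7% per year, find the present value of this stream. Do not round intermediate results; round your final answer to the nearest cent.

PV of 3-year annuity: $2,680.00 × [1 − (1+0.077)^−3] / 0.077 = 6944.17821
Perpetuity value at year 3: $14,700.00 / 0.077 = 190909.09091
PV of perpetuity: 190909.09091 / (1+0.077)^3 = 152819.75521
Total PV = 6944.17821 + 152819.75521 = 159763.93342

$159763.93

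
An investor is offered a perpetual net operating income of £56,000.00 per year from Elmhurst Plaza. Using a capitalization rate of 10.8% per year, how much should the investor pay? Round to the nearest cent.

£518518.52

Level perpetuity: PV = C / r = £56,000.00 / 0.108 = £518,518.52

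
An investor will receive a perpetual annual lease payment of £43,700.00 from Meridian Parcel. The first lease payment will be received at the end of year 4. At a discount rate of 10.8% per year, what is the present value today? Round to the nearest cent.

£297466.73

Value at end of year 3: C / r = £43,700.00 / 0.108 = £404,629.6296
Discount to today: PV = £404,629.6296 / (1 + 0.108)^3 = £404,629.6296 / 1.360252 = £297,466.73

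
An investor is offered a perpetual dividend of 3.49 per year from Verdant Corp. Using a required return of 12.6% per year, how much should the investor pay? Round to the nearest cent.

27.70

Level perpetuity: PV = C / r = 3.49 / 0.126 = 27.70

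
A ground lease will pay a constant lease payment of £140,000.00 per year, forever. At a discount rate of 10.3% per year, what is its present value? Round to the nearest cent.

Level perpetuity: PV = C / r = £140,000.00 / 0.103 = £1,359,223.30

£1359223.30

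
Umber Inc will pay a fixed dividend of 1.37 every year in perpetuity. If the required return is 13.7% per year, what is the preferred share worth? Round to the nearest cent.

10.00

Level perpetuity: PV = C / r = 1.37 / 0.137 = 10.00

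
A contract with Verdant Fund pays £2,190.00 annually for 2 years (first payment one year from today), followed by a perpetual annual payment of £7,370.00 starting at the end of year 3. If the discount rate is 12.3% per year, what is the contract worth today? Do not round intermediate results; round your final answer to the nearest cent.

PV of 2-year annuity: £2,190.00 × [1 − (1+0.123)^−2] / 0.123 = 3686.67281
Perpetuity value at year 2: £7,370.00 / 0.123 = 59918.69919
PV of perpetuity: 59918.69919 / (1+0.123)^2 = 47511.95095
Total PV = 3686.67281 + 47511.95095 = 51198.62376

£51198.62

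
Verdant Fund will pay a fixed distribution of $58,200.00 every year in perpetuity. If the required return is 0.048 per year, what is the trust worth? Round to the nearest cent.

$1212500.00

Level perpetuity: PV = C / r = $58,200.00 / 0.048 = $1,212,500.00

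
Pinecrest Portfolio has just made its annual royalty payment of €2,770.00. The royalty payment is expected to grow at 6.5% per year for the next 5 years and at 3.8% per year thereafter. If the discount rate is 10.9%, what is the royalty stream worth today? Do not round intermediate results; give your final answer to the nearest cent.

€45361.84

D_1 = 2950.05000
D_2 = 3141.80325
D_3 = 3346.02046
D_4 = 3563.51179
D_5 = 3795.14006
Terminal value at year 5: TV = D_5×(1+g_2)/(r−g_2) = 3939.35538/0.071 = 55483.87859
P_0 = D_1/(1+r)^1 + D_2/(1+r)^2 + D_3/(1+r)^3 + D_4/(1+r)^4 + D_5/(1+r)^5 + TV/(1+r)^5
    = 2660.09919 + 2554.55873 + 2453.20564 + 2355.87376 + 2262.40357 + 33075.70288 = 45361.84377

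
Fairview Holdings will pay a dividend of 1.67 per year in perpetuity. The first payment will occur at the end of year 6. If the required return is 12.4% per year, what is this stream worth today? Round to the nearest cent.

7.51

Value at end of year 5: C / r = 1.67 / 0.124 = 13.4677
Discount to today: PV = 13.4677 / (1 + 0.124)^5 = 13.4677 / 1.794038 = 7.51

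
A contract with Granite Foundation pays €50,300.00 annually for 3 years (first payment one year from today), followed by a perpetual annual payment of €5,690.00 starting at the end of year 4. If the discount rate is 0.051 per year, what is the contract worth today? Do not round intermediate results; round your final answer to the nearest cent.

€232825.44

PV of 3-year annuity: €50,300.00 × [1 − (1+0.051)^−3] / 0.051 = 136723.10792
Perpetuity value at year 3: €5,690.00 / 0.051 = 111568.62745
PV of perpetuity: 111568.62745 / (1+0.051)^3 = 96102.33552
Total PV = 136723.10792 + 96102.33552 = 232825.44344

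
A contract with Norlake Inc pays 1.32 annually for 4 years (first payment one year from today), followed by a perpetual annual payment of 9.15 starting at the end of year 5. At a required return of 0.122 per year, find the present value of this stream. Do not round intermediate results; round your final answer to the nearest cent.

51.32

PV of 4-year annuity: 1.32 × [1 − (1+0.122)^−4] / 0.122 = 3.99247
Perpetuity value at year 4: 9.15 / 0.122 = 75.00000
PV of perpetuity: 75.00000 / (1+0.122)^4 = 47.32491
Total PV = 3.99247 + 47.32491 = 51.31739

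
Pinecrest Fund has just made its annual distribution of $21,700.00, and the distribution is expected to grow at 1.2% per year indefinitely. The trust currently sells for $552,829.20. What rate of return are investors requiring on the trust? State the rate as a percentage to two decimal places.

D₁ = $21,700.00 × 1.012 = $21,960.4000
P = D₁/(r − g) ⇒ r = D₁/P + g = $21,960.4000/$552,829.20 + 0.012 = 0.039724 + 0.012 = 0.051724

5.17%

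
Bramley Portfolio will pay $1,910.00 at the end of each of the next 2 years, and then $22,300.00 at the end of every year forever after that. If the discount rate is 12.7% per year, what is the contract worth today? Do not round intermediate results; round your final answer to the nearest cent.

PV of 2-year annuity: $1,910.00 × [1 − (1+0.127)^−2] / 0.127 = 3198.54912
Perpetuity value at year 2: $22,300.00 / 0.127 = 175590.55118
PV of perpetuity: 175590.55118 / (1+0.127)^2 = 138246.23419
Total PV = 3198.54912 + 138246.23419 = 141444.78331

$141444.78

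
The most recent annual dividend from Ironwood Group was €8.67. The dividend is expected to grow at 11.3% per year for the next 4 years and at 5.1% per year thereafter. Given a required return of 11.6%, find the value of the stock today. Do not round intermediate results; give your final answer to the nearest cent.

D_1 = 9.64971
D_2 = 10.74013
D_3 = 11.95376
D_4 = 13.30454
Terminal value at year 4: TV = D_4×(1+g_2)/(r−g_2) = 13.98307/0.065 = 215.12412
P_0 = D_1/(1+r)^1 + D_2/(1+r)^2 + D_3/(1+r)^3 + D_4/(1+r)^4 + TV/(1+r)^4
    = 8.64669 + 8.62345 + 8.60027 + 8.57715 + 138.68591 = 173.13347

€173.13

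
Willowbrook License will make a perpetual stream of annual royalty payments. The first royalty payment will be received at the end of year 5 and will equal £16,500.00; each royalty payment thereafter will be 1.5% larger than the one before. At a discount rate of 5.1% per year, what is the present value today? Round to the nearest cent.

£375638.92

Value at end of year 4: C₁ / (r − g) = £16,500.00 / (0.051 − 0.015) = £458,333.3333
Discount to today: PV = £458,333.3333 / (1 + 0.051)^4 = £458,333.3333 / 1.220143 = £375,638.92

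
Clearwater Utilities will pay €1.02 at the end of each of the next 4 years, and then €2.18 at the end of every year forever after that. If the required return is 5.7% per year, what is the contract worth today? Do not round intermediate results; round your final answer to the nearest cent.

PV of 4-year annuity: €1.02 × [1 − (1+0.057)^−4] / 0.057 = 3.55882
Perpetuity value at year 4: €2.18 / 0.057 = 38.24561
PV of perpetuity: 38.24561 / (1+0.057)^4 = 30.63950
Total PV = 3.55882 + 30.63950 = 34.19832

€34.20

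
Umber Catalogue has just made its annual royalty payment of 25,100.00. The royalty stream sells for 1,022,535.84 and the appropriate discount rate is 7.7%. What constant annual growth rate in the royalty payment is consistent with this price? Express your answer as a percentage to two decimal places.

5.12%

P = D₀(1+g)/(r−g) ⇒ P(r−g) = D₀(1+g) ⇒ g(P+D₀) = P·r − D₀
g = (P·r − D₀)/(P + D₀) = (1,022,535.84×0.077 − 25,100.00) / (1,022,535.84 + 25,100.00) = 0.051196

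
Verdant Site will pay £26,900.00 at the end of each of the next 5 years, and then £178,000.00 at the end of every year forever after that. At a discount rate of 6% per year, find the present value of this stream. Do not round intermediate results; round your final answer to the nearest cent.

PV of 5-year annuity: £26,900.00 × [1 − (1+0.06)^−5] / 0.06 = 113312.58583
Perpetuity value at year 5: £178,000.00 / 0.06 = 2966666.66667
PV of perpetuity: 2966666.66667 / (1+0.06)^5 = 2216865.91284
Total PV = 113312.58583 + 2216865.91284 = 2330178.49867

£2330178.50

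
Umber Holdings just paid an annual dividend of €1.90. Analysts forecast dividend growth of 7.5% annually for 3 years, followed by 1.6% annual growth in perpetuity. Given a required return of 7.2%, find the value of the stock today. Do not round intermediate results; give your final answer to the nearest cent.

€40.49

D_1 = 2.04250
D_2 = 2.19569
D_3 = 2.36036
Terminal value at year 3: TV = D_3×(1+g_2)/(r−g_2) = 2.39813/0.056 = 42.82375
P_0 = D_1/(1+r)^1 + D_2/(1+r)^2 + D_3/(1+r)^3 + TV/(1+r)^3
    = 1.90532 + 1.91065 + 1.91600 + 34.76164 = 40.49361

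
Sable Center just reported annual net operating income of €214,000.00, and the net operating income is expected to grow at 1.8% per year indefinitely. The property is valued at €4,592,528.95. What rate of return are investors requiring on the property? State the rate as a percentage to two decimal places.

6.54%

D₁ = €214,000.00 × 1.018 = €217,852.0000
P = D₁/(r − g) ⇒ r = D₁/P + g = €217,852.0000/€4,592,528.95 + 0.018 = 0.047436 + 0.018 = 0.065436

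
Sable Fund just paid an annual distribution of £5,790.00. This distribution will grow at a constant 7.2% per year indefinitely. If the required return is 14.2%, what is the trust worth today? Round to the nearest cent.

£88669.71

D₁ = D₀ × (1 + g) = £5,790.00 × 1.072 = £6,206.8800
Growing perpetuity: P = D₁ / (r − g) = £6,206.8800 / (0.142 − 0.072) = £88,669.71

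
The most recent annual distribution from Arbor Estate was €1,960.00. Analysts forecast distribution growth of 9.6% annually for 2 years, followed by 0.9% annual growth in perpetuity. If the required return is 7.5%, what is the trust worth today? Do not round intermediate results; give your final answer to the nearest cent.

D_1 = 2148.16000
D_2 = 2354.38336
Terminal value at year 2: TV = D_2×(1+g_2)/(r−g_2) = 2375.57281/0.066 = 35993.52743
P_0 = D_1/(1+r)^1 + D_2/(1+r)^2 + TV/(1+r)^2
    = 1998.28837 + 2037.32470 + 31146.37311 = 35181.98619

€35181.99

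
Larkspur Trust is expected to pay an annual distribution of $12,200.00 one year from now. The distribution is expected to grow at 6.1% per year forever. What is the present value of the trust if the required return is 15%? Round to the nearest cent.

$137078.65

Growing perpetuity: P = D₁ / (r − g) = $12,200.0000 / (0.15 − 0.061) = $137,078.65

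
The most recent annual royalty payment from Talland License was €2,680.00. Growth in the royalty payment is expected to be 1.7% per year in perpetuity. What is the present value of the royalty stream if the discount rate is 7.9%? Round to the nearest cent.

€43960.65

D₁ = D₀ × (1 + g) = €2,680.00 × 1.017 = €2,725.5600
Growing perpetuity: P = D₁ / (r − g) = €2,725.5600 / (0.079 − 0.017) = €43,960.65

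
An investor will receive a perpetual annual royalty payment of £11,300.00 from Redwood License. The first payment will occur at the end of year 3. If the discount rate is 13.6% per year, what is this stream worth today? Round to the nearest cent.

Value at end of year 2: C / r = £11,300.00 / 0.136 = £83,088.2353
Discount to today: PV = £83,088.2353 / (1 + 0.136)^2 = £83,088.2353 / 1.290496 = £64,384.73

£64384.73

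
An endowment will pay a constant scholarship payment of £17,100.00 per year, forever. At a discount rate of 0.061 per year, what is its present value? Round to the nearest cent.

£280327.87

Level perpetuity: PV = C / r = £17,100.00 / 0.061 = £280,327.87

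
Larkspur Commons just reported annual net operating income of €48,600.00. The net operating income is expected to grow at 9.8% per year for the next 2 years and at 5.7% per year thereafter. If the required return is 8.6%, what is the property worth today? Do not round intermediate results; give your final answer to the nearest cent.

D_1 = 53362.80000
D_2 = 58592.35440
Terminal value at year 2: TV = D_2×(1+g_2)/(r−g_2) = 61932.11860/0.029 = 2135590.29658
P_0 = D_1/(1+r)^1 + D_2/(1+r)^2 + TV/(1+r)^2
    = 49137.01657 + 49679.96703 + 1810749.14327 = 1909566.12688

€1909566.13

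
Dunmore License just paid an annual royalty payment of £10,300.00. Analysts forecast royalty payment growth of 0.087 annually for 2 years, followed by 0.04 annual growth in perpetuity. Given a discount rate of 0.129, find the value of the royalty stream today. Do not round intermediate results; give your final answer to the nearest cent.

£131035.85

D_1 = 11196.10000
D_2 = 12170.16070
Terminal value at year 2: TV = D_2×(1+g_2)/(r−g_2) = 12656.96713/0.089 = 142213.11380
P_0 = D_1/(1+r)^1 + D_2/(1+r)^2 + TV/(1+r)^2
    = 9916.82905 + 9547.91247 + 111571.11202 = 131035.85354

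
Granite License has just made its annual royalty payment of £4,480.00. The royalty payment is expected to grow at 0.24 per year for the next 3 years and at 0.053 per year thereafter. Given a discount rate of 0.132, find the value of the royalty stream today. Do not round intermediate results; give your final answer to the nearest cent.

D_1 = 5555.20000
D_2 = 6888.44800
D_3 = 8541.67552
Terminal value at year 3: TV = D_3×(1+g_2)/(r−g_2) = 8994.38432/0.079 = 113852.96611
P_0 = D_1/(1+r)^1 + D_2/(1+r)^2 + D_3/(1+r)^3 + TV/(1+r)^3
    = 4907.42049 + 5375.61962 + 5888.48793 + 78488.32641 = 94659.85446

£94659.85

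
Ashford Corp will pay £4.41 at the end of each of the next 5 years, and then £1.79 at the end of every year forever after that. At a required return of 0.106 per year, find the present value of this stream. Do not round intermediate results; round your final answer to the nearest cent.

£26.67

PV of 5-year annuity: £4.41 × [1 − (1+0.106)^−5] / 0.106 = 16.46425
Perpetuity value at year 5: £1.79 / 0.106 = 16.88679
PV of perpetuity: 16.88679 / (1+0.106)^5 = 10.20403
Total PV = 16.46425 + 10.20403 = 26.66827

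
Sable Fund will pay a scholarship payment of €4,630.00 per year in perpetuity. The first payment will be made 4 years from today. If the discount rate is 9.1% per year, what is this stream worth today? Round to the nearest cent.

Value at end of year 3: C / r = €4,630.00 / 0.091 = €50,879.1209
Discount to today: PV = €50,879.1209 / (1 + 0.091)^3 = €50,879.1209 / 1.298597 = €39,180.08

€39180.08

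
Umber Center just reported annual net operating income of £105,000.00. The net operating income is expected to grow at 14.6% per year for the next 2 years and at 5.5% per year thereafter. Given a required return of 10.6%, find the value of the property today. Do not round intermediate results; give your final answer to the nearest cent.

£2553540.58

D_1 = 120330.00000
D_2 = 137898.18000
Terminal value at year 2: TV = D_2×(1+g_2)/(r−g_2) = 145482.57990/0.051 = 2852599.60588
P_0 = D_1/(1+r)^1 + D_2/(1+r)^2 + TV/(1+r)^2
    = 108797.46835 + 112732.27734 + 2332010.83510 = 2553540.58079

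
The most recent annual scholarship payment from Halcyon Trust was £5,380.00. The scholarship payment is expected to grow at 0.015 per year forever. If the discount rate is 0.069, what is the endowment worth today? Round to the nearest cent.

D₁ = D₀ × (1 + g) = £5,380.00 × 1.015 = £5,460.7000
Growing perpetuity: P = D₁ / (r − g) = £5,460.7000 / (0.069 − 0.015) = £101,124.07

£101124.07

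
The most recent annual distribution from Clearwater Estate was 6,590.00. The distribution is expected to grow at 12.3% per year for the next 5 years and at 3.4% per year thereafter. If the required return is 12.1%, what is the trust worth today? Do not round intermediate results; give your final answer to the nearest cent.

D_1 = 7400.57000
D_2 = 8310.84011
D_3 = 9333.07344
D_4 = 10481.04148
D_5 = 11770.20958
Terminal value at year 5: TV = D_5×(1+g_2)/(r−g_2) = 12170.39670/0.087 = 139889.61729
P_0 = D_1/(1+r)^1 + D_2/(1+r)^2 + D_3/(1+r)^3 + D_4/(1+r)^4 + D_5/(1+r)^5 + TV/(1+r)^5
    = 6601.75736 + 6613.53570 + 6625.33505 + 6637.15545 + 6648.99694 + 79023.71073 = 112150.49122

112150.49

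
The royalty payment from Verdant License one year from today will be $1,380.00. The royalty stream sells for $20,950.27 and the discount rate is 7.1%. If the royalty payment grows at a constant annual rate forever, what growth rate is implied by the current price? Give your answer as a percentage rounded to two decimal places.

P = D₁/(r−g) ⇒ g = r − D₁/P = 0.071 − $1,380.00/$20,950.27 = 0.005130

0.51%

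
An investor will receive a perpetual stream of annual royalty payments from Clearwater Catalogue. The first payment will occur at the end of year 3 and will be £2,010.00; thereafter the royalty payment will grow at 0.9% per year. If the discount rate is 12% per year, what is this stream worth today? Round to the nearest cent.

Value at end of year 2: C₁ / (r − g) = £2,010.00 / (0.12 − 0.009) = £18,108.1081
Discount to today: PV = £18,108.1081 / (1 + 0.12)^2 = £18,108.1081 / 1.254400 = £14,435.67

£14435.67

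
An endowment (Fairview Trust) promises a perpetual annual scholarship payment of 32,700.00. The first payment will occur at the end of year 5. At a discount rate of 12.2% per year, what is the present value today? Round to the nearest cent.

Value at end of year 4: C / r = 32,700.00 / 0.122 = 268,032.7869
Discount to today: PV = 268,032.7869 / (1 + 0.122)^4 = 268,032.7869 / 1.584789 = 169,128.38

169128.38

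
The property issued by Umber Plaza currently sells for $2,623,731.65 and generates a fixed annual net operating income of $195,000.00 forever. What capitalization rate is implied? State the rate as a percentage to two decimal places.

P = C/r ⇒ r = C/P = $195,000.00/$2,623,731.65 = 0.074322

7.43%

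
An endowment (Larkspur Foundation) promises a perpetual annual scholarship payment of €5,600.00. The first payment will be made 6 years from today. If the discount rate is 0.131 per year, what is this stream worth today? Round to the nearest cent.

€23099.56

Value at end of year 5: C / r = €5,600.00 / 0.131 = €42,748.0916
Discount to today: PV = €42,748.0916 / (1 + 0.131)^5 = €42,748.0916 / 1.850602 = €23,099.56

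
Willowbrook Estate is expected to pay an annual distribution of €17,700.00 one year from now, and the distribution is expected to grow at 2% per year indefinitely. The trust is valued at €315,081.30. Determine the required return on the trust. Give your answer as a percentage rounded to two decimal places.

7.62%

P = D₁/(r − g) ⇒ r = D₁/P + g = €17,700.0000/€315,081.30 + 0.02 = 0.056176 + 0.02 = 0.076176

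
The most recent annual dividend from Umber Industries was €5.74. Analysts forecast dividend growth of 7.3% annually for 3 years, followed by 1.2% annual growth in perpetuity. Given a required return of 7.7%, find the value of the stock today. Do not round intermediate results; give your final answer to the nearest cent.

D_1 = 6.15902
D_2 = 6.60863
D_3 = 7.09106
Terminal value at year 3: TV = D_3×(1+g_2)/(r−g_2) = 7.17615/0.065 = 110.40232
P_0 = D_1/(1+r)^1 + D_2/(1+r)^2 + D_3/(1+r)^3 + TV/(1+r)^3
    = 5.71868 + 5.69744 + 5.67628 + 88.37534 = 105.46775

€105.47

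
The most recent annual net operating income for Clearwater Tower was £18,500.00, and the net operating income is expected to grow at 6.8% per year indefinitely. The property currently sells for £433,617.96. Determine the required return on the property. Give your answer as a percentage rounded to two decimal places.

11.36%

D₁ = £18,500.00 × 1.068 = £19,758.0000
P = D₁/(r − g) ⇒ r = D₁/P + g = £19,758.0000/£433,617.96 + 0.068 = 0.045565 + 0.068 = 0.113565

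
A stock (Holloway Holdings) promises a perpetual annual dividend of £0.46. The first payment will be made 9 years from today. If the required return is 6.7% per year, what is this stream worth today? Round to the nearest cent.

£4.09

Value at end of year 8: C / r = £0.46 / 0.067 = £6.8657
Discount to today: PV = £6.8657 / (1 + 0.067)^8 = £6.8657 / 1.680023 = £4.09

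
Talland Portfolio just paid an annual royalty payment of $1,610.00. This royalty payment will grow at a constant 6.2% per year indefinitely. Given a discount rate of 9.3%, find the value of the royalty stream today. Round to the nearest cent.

D₁ = D₀ × (1 + g) = $1,610.00 × 1.062 = $1,709.8200
Growing perpetuity: P = D₁ / (r − g) = $1,709.8200 / (0.093 − 0.062) = $55,155.48

$55155.48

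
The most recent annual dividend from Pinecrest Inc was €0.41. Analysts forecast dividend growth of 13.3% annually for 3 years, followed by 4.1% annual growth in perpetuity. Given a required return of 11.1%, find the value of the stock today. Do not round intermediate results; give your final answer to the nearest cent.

D_1 = 0.46453
D_2 = 0.52631
D_3 = 0.59631
Terminal value at year 3: TV = D_3×(1+g_2)/(r−g_2) = 0.62076/0.07 = 8.86801
P_0 = D_1/(1+r)^1 + D_2/(1+r)^2 + D_3/(1+r)^3 + TV/(1+r)^3
    = 0.41812 + 0.42640 + 0.43484 + 6.46672 = 7.74608

€7.75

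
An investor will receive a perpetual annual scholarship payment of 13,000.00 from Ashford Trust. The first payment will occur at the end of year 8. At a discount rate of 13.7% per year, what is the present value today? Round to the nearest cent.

Value at end of year 7: C / r = 13,000.00 / 0.137 = 94,890.5109
Discount to today: PV = 94,890.5109 / (1 + 0.137)^7 = 94,890.5109 / 2.456537 = 38,627.76

38627.76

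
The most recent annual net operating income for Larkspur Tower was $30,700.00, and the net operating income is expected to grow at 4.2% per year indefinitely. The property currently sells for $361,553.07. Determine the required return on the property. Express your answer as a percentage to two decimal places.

D₁ = $30,700.00 × 1.042 = $31,989.4000
P = D₁/(r − g) ⇒ r = D₁/P + g = $31,989.4000/$361,553.07 + 0.042 = 0.088478 + 0.042 = 0.130478

13.05%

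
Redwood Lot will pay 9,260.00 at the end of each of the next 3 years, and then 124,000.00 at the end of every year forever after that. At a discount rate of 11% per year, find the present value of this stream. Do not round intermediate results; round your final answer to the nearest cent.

846880.90

PV of 3-year annuity: 9,260.00 × [1 − (1+0.11)^−3] / 0.11 = 22628.79827
Perpetuity value at year 3: 124,000.00 / 0.11 = 1127272.72727
PV of perpetuity: 1127272.72727 / (1+0.11)^3 = 824252.10256
Total PV = 22628.79827 + 824252.10256 = 846880.90082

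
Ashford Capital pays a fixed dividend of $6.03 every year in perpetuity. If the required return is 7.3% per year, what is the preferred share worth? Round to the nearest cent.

$82.60

Level perpetuity: PV = C / r = $6.03 / 0.073 = $82.60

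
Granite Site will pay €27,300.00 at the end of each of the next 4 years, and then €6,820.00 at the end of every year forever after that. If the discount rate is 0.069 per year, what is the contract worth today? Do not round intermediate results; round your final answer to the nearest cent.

PV of 4-year annuity: €27,300.00 × [1 − (1+0.069)^−4] / 0.069 = 92680.00534
Perpetuity value at year 4: €6,820.00 / 0.069 = 98840.57971
PV of perpetuity: 98840.57971 / (1+0.069)^4 = 75687.55274
Total PV = 92680.00534 + 75687.55274 = 168367.55807

€168367.56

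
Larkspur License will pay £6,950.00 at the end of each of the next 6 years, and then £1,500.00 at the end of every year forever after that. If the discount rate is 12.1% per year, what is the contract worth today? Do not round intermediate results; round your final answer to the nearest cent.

£34740.55

PV of 6-year annuity: £6,950.00 × [1 − (1+0.121)^−6] / 0.121 = 28493.53606
Perpetuity value at year 6: £1,500.00 / 0.121 = 12396.69421
PV of perpetuity: 12396.69421 / (1+0.121)^6 = 6247.01017
Total PV = 28493.53606 + 6247.01017 = 34740.54623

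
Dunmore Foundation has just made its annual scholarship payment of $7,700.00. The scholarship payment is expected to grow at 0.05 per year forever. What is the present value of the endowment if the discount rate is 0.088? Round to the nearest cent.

$212763.16

D₁ = D₀ × (1 + g) = $7,700.00 × 1.05 = $8,085.0000
Growing perpetuity: P = D₁ / (r − g) = $8,085.0000 / (0.088 − 0.05) = $212,763.16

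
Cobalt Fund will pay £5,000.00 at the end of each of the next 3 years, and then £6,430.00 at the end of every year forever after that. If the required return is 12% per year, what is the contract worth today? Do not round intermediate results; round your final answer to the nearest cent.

£50148.71

PV of 3-year annuity: £5,000.00 × [1 − (1+0.12)^−3] / 0.12 = 12009.15634
Perpetuity value at year 3: £6,430.00 / 0.12 = 53583.33333
PV of perpetuity: 53583.33333 / (1+0.12)^3 = 38139.55828
Total PV = 12009.15634 + 38139.55828 = 50148.71462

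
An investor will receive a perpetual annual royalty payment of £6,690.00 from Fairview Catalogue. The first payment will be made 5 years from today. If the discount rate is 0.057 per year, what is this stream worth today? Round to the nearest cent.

£94026.73

Value at end of year 4: C / r = £6,690.00 / 0.057 = £117,368.4211
Discount to today: PV = £117,368.4211 / (1 + 0.057)^4 = £117,368.4211 / 1.248245 = £94,026.73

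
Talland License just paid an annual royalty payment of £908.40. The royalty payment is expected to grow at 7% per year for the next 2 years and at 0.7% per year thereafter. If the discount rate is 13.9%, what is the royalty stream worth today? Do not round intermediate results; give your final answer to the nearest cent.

£7770.84

D_1 = 971.98800
D_2 = 1040.02716
Terminal value at year 2: TV = D_2×(1+g_2)/(r−g_2) = 1047.30735/0.132 = 7934.14659
P_0 = D_1/(1+r)^1 + D_2/(1+r)^2 + TV/(1+r)^2
    = 853.36962 + 801.67296 + 6115.79292 = 7770.83550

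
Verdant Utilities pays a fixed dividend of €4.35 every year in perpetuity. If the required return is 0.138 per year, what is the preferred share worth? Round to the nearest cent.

Level perpetuity: PV = C / r = €4.35 / 0.138 = €31.52

€31.52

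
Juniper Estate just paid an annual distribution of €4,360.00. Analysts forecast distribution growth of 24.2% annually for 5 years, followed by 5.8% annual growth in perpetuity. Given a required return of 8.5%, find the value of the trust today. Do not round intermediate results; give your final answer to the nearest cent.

€369089.06

D_1 = 5415.12000
D_2 = 6725.57904
D_3 = 8353.16917
D_4 = 10374.63611
D_5 = 12885.29804
Terminal value at year 5: TV = D_5×(1+g_2)/(r−g_2) = 13632.64533/0.027 = 504912.79002
P_0 = D_1/(1+r)^1 + D_2/(1+r)^2 + D_3/(1+r)^3 + D_4/(1+r)^4 + D_5/(1+r)^5 + TV/(1+r)^5
    = 4990.89401 + 5713.07867 + 6539.76379 + 7486.07062 + 8569.30849 + 335789.94016 = 369089.05575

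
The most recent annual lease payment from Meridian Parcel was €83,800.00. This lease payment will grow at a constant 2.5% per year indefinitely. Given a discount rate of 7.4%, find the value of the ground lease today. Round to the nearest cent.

€1752959.18

D₁ = D₀ × (1 + g) = €83,800.00 × 1.025 = €85,895.0000
Growing perpetuity: P = D₁ / (r − g) = €85,895.0000 / (0.074 − 0.025) = €1,752,959.18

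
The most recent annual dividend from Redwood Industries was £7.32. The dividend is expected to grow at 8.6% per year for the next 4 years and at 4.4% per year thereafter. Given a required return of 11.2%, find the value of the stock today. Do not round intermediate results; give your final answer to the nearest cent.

£129.84

D_1 = 7.94952
D_2 = 8.63318
D_3 = 9.37563
D_4 = 10.18194
Terminal value at year 4: TV = D_4×(1+g_2)/(r−g_2) = 10.62994/0.068 = 156.32267
P_0 = D_1/(1+r)^1 + D_2/(1+r)^2 + D_3/(1+r)^3 + D_4/(1+r)^4 + TV/(1+r)^4
    = 7.14885 + 6.98170 + 6.81846 + 6.65903 + 102.23576 = 129.84380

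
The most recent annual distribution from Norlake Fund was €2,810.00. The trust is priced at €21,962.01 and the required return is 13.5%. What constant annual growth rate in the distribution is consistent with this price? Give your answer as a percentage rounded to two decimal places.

P = D₀(1+g)/(r−g) ⇒ P(r−g) = D₀(1+g) ⇒ g(P+D₀) = P·r − D₀
g = (P·r − D₀)/(P + D₀) = (€21,962.01×0.135 − €2,810.00) / (€21,962.01 + €2,810.00) = 0.006252

0.63%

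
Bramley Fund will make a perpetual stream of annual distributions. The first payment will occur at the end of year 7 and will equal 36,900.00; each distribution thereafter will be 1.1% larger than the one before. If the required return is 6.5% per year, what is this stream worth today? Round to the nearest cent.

Value at end of year 6: C₁ / (r − g) = 36,900.00 / (0.065 − 0.011) = 683,333.3333
Discount to today: PV = 683,333.3333 / (1 + 0.065)^6 = 683,333.3333 / 1.459142 = 468,311.65

468311.65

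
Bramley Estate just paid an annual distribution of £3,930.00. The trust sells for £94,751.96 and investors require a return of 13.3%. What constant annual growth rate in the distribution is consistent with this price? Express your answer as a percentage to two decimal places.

P = D₀(1+g)/(r−g) ⇒ P(r−g) = D₀(1+g) ⇒ g(P+D₀) = P·r − D₀
g = (P·r − D₀)/(P + D₀) = (£94,751.96×0.133 − £3,930.00) / (£94,751.96 + £3,930.00) = 0.087878

8.79%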